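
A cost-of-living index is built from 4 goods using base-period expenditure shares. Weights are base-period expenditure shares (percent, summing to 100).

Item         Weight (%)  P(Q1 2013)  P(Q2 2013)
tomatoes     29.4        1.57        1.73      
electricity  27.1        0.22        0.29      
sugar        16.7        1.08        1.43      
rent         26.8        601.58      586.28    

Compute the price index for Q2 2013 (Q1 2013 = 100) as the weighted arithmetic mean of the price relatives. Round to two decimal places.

tomatoes: 29.4 × (1.73/1.57) = 29.4 × 1.101911 = 32.3962
electricity: 27.1 × (0.29/0.22) = 27.1 × 1.318182 = 35.7227
sugar: 16.7 × (1.43/1.08) = 16.7 × 1.324074 = 22.1120
rent: 26.8 × (586.28/601.58) = 26.8 × 0.974567 = 26.1184
Index = Σ wᵢ·(p₁ᵢ/p₀ᵢ) = 32.3962 + 35.7227 + 22.1120 + 26.1184 = 116.3493

116.35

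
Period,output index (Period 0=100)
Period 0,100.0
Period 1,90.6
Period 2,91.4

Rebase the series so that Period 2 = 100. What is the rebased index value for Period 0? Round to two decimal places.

Rebased(Period 0) = 100.0 / 91.4 × 100 = 109.4092

109.41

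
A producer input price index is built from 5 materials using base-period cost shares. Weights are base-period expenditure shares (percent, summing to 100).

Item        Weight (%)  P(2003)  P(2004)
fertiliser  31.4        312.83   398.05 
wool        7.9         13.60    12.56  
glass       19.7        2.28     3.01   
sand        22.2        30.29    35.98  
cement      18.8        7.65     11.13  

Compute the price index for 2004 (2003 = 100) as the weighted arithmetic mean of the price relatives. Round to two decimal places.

126.98

fertiliser: 31.4 × (398.05/312.83) = 31.4 × 1.272416 = 39.9539
wool: 7.9 × (12.56/13.60) = 7.9 × 0.923529 = 7.2959
glass: 19.7 × (3.01/2.28) = 19.7 × 1.320175 = 26.0075
sand: 22.2 × (35.98/30.29) = 22.2 × 1.187851 = 26.3703
cement: 18.8 × (11.13/7.65) = 18.8 × 1.454902 = 27.3522
Index = Σ wᵢ·(p₁ᵢ/p₀ᵢ) = 39.9539 + 7.2959 + 26.0075 + 26.3703 + 27.3522 = 126.9797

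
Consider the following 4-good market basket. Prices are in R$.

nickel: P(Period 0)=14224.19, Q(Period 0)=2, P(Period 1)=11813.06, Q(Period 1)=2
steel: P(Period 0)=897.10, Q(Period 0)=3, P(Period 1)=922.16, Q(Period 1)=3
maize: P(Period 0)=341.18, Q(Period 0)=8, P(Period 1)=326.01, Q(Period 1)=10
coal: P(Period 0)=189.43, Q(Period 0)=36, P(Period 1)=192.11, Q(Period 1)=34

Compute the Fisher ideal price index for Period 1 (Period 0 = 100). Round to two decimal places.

Laspeyres component (base-period weights):
ΣP(Period 1)Q(Period 0) = 11813.06×2 + 922.16×3 + 326.01×8 + 192.11×36 = 23626.12 + 2766.48 + 2608.08 + 6915.96 = 35916.64
ΣP(Period 0)Q(Period 0) = 14224.19×2 + 897.10×3 + 341.18×8 + 189.43×36 = 28448.38 + 2691.3 + 2729.44 + 6819.48 = 40688.6
L = 35916.64 / 40688.6 × 100 = 88.2720
Paasche component (current-period weights):
ΣP(Period 1)Q(Period 1) = 11813.06×2 + 922.16×3 + 326.01×10 + 192.11×34 = 23626.12 + 2766.48 + 3260.1 + 6531.74 = 36184.44
ΣP(Period 0)Q(Period 1) = 14224.19×2 + 897.10×3 + 341.18×10 + 189.43×34 = 28448.38 + 2691.3 + 3411.8 + 6440.62 = 40992.1
P = 36184.44 / 40992.1 × 100 = 88.2717
Fisher = √(L × P) = √(88.2720 × 88.2717) = 88.2719

88.27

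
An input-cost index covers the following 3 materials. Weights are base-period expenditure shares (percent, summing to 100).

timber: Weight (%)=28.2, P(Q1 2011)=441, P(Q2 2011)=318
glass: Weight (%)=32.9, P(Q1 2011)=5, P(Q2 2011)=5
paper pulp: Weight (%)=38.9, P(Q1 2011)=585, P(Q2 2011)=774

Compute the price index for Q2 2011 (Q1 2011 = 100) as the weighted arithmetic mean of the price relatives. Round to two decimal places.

timber: 28.2 × (318/441) = 28.2 × 0.721088 = 20.3347
glass: 32.9 × (5/5) = 32.9 × 1.000000 = 32.9000
paper pulp: 38.9 × (774/585) = 38.9 × 1.323077 = 51.4677
Index = Σ wᵢ·(p₁ᵢ/p₀ᵢ) = 20.3347 + 32.9000 + 51.4677 = 104.7024

104.70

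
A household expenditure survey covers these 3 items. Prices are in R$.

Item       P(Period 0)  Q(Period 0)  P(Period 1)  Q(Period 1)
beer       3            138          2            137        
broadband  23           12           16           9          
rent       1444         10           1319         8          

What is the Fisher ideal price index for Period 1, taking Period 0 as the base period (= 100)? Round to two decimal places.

90.21

Laspeyres component (base-period weights):
ΣP(Period 1)Q(Period 0) = 2×138 + 16×12 + 1319×10 = 276 + 192 + 13190 = 13658
ΣP(Period 0)Q(Period 0) = 3×138 + 23×12 + 1444×10 = 414 + 276 + 14440 = 15130
L = 13658 / 15130 × 100 = 90.2710
Paasche component (current-period weights):
ΣP(Period 1)Q(Period 1) = 2×137 + 16×9 + 1319×8 = 274 + 144 + 10552 = 10970
ΣP(Period 0)Q(Period 1) = 3×137 + 23×9 + 1444×8 = 411 + 207 + 11552 = 12170
P = 10970 / 12170 × 100 = 90.1397
Fisher = √(L × P) = √(90.2710 × 90.1397) = 90.2053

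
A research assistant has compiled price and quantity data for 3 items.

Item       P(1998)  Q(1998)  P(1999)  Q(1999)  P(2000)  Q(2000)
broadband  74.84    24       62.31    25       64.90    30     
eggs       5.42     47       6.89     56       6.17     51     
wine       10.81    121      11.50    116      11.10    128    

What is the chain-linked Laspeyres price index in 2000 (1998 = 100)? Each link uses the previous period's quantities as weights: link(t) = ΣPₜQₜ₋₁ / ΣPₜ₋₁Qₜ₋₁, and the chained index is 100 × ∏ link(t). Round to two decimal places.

Link 1998→1999:
ΣP(1999)Q(1998) = 62.31×24 + 6.89×47 + 11.50×121 = 1495.44 + 323.83 + 1391.5 = 3210.77
ΣP(1998)Q(1998) = 74.84×24 + 5.42×47 + 10.81×121 = 1796.16 + 254.74 + 1308.01 = 3358.91
link = 3210.77/3358.91 = 0.955896
Link 1999→2000:
ΣP(2000)Q(1999) = 64.90×25 + 6.17×56 + 11.10×116 = 1622.5 + 345.52 + 1287.6 = 3255.62
ΣP(1999)Q(1999) = 62.31×25 + 6.89×56 + 11.50×116 = 1557.75 + 385.84 + 1334 = 3277.59
link = 3255.62/3277.59 = 0.993297
Chained index = 100 × 0.955896 × 0.993297 = 94.9489

94.95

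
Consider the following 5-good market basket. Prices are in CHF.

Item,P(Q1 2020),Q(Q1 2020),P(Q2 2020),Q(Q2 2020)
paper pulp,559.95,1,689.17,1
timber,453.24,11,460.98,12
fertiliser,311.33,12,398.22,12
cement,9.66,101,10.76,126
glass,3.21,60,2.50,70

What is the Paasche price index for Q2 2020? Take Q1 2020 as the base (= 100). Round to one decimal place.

112.1

Paasche price index uses current-period quantities as weights.
ΣP(Q2 2020)·Q(Q2 2020) = 689.17×1 + 460.98×12 + 398.22×12 + 10.76×126 + 2.50×70 = 689.17 + 5531.76 + 4778.64 + 1355.76 + 175 = 12530.33
ΣP(Q1 2020)·Q(Q2 2020) = 559.95×1 + 453.24×12 + 311.33×12 + 9.66×126 + 3.21×70 = 559.95 + 5438.88 + 3735.96 + 1217.16 + 224.7 = 11176.65
Index = 12530.33 / 11176.65 × 100 = 112.1117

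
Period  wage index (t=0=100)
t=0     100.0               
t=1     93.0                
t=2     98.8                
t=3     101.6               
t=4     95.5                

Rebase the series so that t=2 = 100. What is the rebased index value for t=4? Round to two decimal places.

Rebased(t=4) = 95.5 / 98.8 × 100 = 96.6599

96.66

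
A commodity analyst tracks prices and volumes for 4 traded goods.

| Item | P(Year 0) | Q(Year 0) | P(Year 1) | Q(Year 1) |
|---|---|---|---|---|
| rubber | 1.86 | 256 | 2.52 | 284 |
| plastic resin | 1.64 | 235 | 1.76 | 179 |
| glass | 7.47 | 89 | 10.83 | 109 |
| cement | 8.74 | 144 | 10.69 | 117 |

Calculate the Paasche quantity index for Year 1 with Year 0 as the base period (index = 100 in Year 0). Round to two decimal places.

97.19

Paasche quantity index uses current-period prices as weights.
ΣP(Year 1)·Q(Year 1) = 2.52×284 + 1.76×179 + 10.83×109 + 10.69×117 = 715.68 + 315.04 + 1180.47 + 1250.73 = 3461.92
ΣP(Year 1)·Q(Year 0) = 2.52×256 + 1.76×235 + 10.83×89 + 10.69×144 = 645.12 + 413.6 + 963.87 + 1539.36 = 3561.95
Index = 3461.92 / 3561.95 × 100 = 97.1917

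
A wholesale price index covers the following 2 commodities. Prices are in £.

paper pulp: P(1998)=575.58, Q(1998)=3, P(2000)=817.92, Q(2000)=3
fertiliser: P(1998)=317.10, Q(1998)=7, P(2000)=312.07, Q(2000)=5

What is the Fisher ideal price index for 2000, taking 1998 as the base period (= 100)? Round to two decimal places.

119.35

Laspeyres component (base-period weights):
ΣP(2000)Q(1998) = 817.92×3 + 312.07×7 = 2453.76 + 2184.49 = 4638.25
ΣP(1998)Q(1998) = 575.58×3 + 317.10×7 = 1726.74 + 2219.7 = 3946.44
L = 4638.25 / 3946.44 × 100 = 117.5300
Paasche component (current-period weights):
ΣP(2000)Q(2000) = 817.92×3 + 312.07×5 = 2453.76 + 1560.35 = 4014.11
ΣP(1998)Q(2000) = 575.58×3 + 317.10×5 = 1726.74 + 1585.5 = 3312.24
P = 4014.11 / 3312.24 × 100 = 121.1902
Fisher = √(L × P) = √(117.5300 × 121.1902) = 119.3461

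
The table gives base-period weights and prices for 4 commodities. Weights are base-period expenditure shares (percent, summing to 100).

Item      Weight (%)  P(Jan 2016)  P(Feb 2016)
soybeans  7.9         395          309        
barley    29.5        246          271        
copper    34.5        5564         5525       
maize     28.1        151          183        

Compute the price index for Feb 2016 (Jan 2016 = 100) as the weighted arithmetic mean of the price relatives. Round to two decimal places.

soybeans: 7.9 × (309/395) = 7.9 × 0.782278 = 6.1800
barley: 29.5 × (271/246) = 29.5 × 1.101626 = 32.4980
copper: 34.5 × (5525/5564) = 34.5 × 0.992991 = 34.2582
maize: 28.1 × (183/151) = 28.1 × 1.211921 = 34.0550
Index = Σ wᵢ·(p₁ᵢ/p₀ᵢ) = 6.1800 + 32.4980 + 34.2582 + 34.0550 = 106.9911

106.99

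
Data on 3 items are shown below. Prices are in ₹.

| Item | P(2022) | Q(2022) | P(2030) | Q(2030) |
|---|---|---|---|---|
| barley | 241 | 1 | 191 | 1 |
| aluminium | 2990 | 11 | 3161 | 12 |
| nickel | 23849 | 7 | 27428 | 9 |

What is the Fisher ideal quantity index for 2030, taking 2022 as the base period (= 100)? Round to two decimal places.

125.45

Laspeyres component (base-period weights):
ΣP(2022)Q(2030) = 241×1 + 2990×12 + 23849×9 = 241 + 35880 + 214641 = 250762
ΣP(2022)Q(2022) = 241×1 + 2990×11 + 23849×7 = 241 + 32890 + 166943 = 200074
L = 250762 / 200074 × 100 = 125.3346
Paasche component (current-period weights):
ΣP(2030)Q(2030) = 191×1 + 3161×12 + 27428×9 = 191 + 37932 + 246852 = 284975
ΣP(2030)Q(2022) = 191×1 + 3161×11 + 27428×7 = 191 + 34771 + 191996 = 226958
P = 284975 / 226958 × 100 = 125.5629
Fisher = √(L × P) = √(125.3346 × 125.5629) = 125.4487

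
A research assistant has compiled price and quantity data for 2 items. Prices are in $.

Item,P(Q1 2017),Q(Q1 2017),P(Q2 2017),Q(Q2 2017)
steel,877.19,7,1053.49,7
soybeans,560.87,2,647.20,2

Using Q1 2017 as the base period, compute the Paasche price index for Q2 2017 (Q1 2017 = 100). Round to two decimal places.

Paasche price index uses current-period quantities as weights.
ΣP(Q2 2017)·Q(Q2 2017) = 1053.49×7 + 647.20×2 = 7374.43 + 1294.4 = 8668.83
ΣP(Q1 2017)·Q(Q2 2017) = 877.19×7 + 560.87×2 = 6140.33 + 1121.74 = 7262.07
Index = 8668.83 / 7262.07 × 100 = 119.3713

119.37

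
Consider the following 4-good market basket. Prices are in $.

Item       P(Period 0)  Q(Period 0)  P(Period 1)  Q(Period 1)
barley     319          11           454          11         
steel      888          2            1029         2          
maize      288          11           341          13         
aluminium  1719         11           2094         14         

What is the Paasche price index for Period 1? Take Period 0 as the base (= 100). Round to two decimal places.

Paasche price index uses current-period quantities as weights.
ΣP(Period 1)·Q(Period 1) = 454×11 + 1029×2 + 341×13 + 2094×14 = 4994 + 2058 + 4433 + 29316 = 40801
ΣP(Period 0)·Q(Period 1) = 319×11 + 888×2 + 288×13 + 1719×14 = 3509 + 1776 + 3744 + 24066 = 33095
Index = 40801 / 33095 × 100 = 123.2845

123.28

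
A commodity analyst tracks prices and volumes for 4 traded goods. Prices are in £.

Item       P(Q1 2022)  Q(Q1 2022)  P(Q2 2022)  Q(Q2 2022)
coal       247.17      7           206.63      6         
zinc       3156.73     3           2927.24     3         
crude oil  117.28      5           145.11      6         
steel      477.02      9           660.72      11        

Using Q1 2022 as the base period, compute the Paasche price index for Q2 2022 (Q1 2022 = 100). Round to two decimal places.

Paasche price index uses current-period quantities as weights.
ΣP(Q2 2022)·Q(Q2 2022) = 206.63×6 + 2927.24×3 + 145.11×6 + 660.72×11 = 1239.78 + 8781.72 + 870.66 + 7267.92 = 18160.08
ΣP(Q1 2022)·Q(Q2 2022) = 247.17×6 + 3156.73×3 + 117.28×6 + 477.02×11 = 1483.02 + 9470.19 + 703.68 + 5247.22 = 16904.11
Index = 18160.08 / 16904.11 × 100 = 107.4300

107.43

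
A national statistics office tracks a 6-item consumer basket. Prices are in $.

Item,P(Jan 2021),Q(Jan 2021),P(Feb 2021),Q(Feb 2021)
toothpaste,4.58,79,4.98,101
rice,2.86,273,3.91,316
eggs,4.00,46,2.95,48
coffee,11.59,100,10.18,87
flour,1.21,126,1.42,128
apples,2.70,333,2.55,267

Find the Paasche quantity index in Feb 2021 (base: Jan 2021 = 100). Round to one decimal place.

99.6

Paasche quantity index uses current-period prices as weights.
ΣP(Feb 2021)·Q(Feb 2021) = 4.98×101 + 3.91×316 + 2.95×48 + 10.18×87 + 1.42×128 + 2.55×267 = 502.98 + 1235.56 + 141.6 + 885.66 + 181.76 + 680.85 = 3628.41
ΣP(Feb 2021)·Q(Jan 2021) = 4.98×79 + 3.91×273 + 2.95×46 + 10.18×100 + 1.42×126 + 2.55×333 = 393.42 + 1067.43 + 135.7 + 1018 + 178.92 + 849.15 = 3642.62
Index = 3628.41 / 3642.62 × 100 = 99.6099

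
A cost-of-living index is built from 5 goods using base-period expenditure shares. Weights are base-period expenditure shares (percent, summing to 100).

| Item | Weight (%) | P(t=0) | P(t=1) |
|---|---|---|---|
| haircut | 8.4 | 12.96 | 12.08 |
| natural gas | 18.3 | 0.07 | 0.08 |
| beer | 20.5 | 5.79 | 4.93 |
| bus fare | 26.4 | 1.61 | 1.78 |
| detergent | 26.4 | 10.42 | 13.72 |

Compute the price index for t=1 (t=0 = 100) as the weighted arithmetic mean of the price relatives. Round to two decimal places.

haircut: 8.4 × (12.08/12.96) = 8.4 × 0.932099 = 7.8296
natural gas: 18.3 × (0.08/0.07) = 18.3 × 1.142857 = 20.9143
beer: 20.5 × (4.93/5.79) = 20.5 × 0.851468 = 17.4551
bus fare: 26.4 × (1.78/1.61) = 26.4 × 1.105590 = 29.1876
detergent: 26.4 × (13.72/10.42) = 26.4 × 1.316699 = 34.7608
Index = Σ wᵢ·(p₁ᵢ/p₀ᵢ) = 7.8296 + 20.9143 + 17.4551 + 29.1876 + 34.7608 = 110.1474

110.15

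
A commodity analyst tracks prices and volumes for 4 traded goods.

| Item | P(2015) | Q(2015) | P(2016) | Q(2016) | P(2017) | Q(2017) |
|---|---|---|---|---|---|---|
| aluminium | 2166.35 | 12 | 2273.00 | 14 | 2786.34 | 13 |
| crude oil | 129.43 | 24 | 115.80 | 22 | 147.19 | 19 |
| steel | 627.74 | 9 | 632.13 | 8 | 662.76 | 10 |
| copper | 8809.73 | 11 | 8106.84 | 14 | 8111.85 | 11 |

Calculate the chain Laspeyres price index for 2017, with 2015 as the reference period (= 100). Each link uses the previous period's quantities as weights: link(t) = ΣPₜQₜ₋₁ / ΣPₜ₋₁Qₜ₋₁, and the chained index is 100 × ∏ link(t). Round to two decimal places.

Link 2015→2016:
ΣP(2016)Q(2015) = 2273.00×12 + 115.80×24 + 632.13×9 + 8106.84×11 = 27276 + 2779.2 + 5689.17 + 89175.24 = 124919.61
ΣP(2015)Q(2015) = 2166.35×12 + 129.43×24 + 627.74×9 + 8809.73×11 = 25996.2 + 3106.32 + 5649.66 + 96907.03 = 131659.21
link = 124919.61/131659.21 = 0.948810
Link 2016→2017:
ΣP(2017)Q(2016) = 2786.34×14 + 147.19×22 + 662.76×8 + 8111.85×14 = 39008.76 + 3238.18 + 5302.08 + 113565.9 = 161114.92
ΣP(2016)Q(2016) = 2273.00×14 + 115.80×22 + 632.13×8 + 8106.84×14 = 31822 + 2547.6 + 5057.04 + 113495.76 = 152922.4
link = 161114.92/152922.4 = 1.053573
Chained index = 100 × 0.948810 × 1.053573 = 99.9641

99.96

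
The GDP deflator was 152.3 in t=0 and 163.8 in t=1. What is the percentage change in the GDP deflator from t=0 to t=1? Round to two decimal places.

7.55%

Change = (163.8 − 152.3) / 152.3 × 100
       = 11.5 / 152.3 × 100 = 7.5509%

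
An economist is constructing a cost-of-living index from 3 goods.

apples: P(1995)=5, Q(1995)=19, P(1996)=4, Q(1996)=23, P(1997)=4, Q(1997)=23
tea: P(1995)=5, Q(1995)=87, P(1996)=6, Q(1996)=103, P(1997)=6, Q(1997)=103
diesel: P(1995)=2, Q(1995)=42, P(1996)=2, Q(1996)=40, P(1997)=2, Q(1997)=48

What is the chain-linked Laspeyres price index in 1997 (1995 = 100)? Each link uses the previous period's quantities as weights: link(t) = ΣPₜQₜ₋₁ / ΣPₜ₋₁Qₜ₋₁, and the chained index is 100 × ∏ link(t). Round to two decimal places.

Link 1995→1996:
ΣP(1996)Q(1995) = 4×19 + 6×87 + 2×42 = 76 + 522 + 84 = 682
ΣP(1995)Q(1995) = 5×19 + 5×87 + 2×42 = 95 + 435 + 84 = 614
link = 682/614 = 1.110749
Link 1996→1997:
ΣP(1997)Q(1996) = 4×23 + 6×103 + 2×40 = 92 + 618 + 80 = 790
ΣP(1996)Q(1996) = 4×23 + 6×103 + 2×40 = 92 + 618 + 80 = 790
link = 790/790 = 1.000000
Chained index = 100 × 1.110749 × 1.000000 = 111.0749

111.07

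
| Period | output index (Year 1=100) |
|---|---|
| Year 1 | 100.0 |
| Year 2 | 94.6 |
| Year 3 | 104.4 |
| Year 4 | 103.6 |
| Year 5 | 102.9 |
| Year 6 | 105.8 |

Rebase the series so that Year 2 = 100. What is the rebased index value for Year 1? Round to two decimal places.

Rebased(Year 1) = 100.0 / 94.6 × 100 = 105.7082

105.71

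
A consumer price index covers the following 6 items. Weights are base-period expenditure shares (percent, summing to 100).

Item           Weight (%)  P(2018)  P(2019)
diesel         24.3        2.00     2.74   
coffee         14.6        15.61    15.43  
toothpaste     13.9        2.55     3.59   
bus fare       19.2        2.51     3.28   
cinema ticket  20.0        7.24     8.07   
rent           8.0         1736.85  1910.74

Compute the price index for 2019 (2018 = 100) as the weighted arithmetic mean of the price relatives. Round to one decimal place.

diesel: 24.3 × (2.74/2.00) = 24.3 × 1.370000 = 33.2910
coffee: 14.6 × (15.43/15.61) = 14.6 × 0.988469 = 14.4316
toothpaste: 13.9 × (3.59/2.55) = 13.9 × 1.407843 = 19.5690
bus fare: 19.2 × (3.28/2.51) = 19.2 × 1.306773 = 25.0900
cinema ticket: 20.0 × (8.07/7.24) = 20.0 × 1.114641 = 22.2928
rent: 8.0 × (1910.74/1736.85) = 8.0 × 1.100118 = 8.8009
Index = Σ wᵢ·(p₁ᵢ/p₀ᵢ) = 33.2910 + 14.4316 + 19.5690 + 25.0900 + 22.2928 + 8.8009 = 123.4755

123.5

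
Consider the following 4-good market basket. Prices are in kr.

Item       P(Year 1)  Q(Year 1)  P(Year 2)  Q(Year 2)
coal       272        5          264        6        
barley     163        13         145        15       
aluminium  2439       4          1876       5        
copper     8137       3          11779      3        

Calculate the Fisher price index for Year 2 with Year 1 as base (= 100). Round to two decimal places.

Laspeyres component (base-period weights):
ΣP(Year 2)Q(Year 1) = 264×5 + 145×13 + 1876×4 + 11779×3 = 1320 + 1885 + 7504 + 35337 = 46046
ΣP(Year 1)Q(Year 1) = 272×5 + 163×13 + 2439×4 + 8137×3 = 1360 + 2119 + 9756 + 24411 = 37646
L = 46046 / 37646 × 100 = 122.3131
Paasche component (current-period weights):
ΣP(Year 2)Q(Year 2) = 264×6 + 145×15 + 1876×5 + 11779×3 = 1584 + 2175 + 9380 + 35337 = 48476
ΣP(Year 1)Q(Year 2) = 272×6 + 163×15 + 2439×5 + 8137×3 = 1632 + 2445 + 12195 + 24411 = 40683
P = 48476 / 40683 × 100 = 119.1554
Fisher = √(L × P) = √(122.3131 × 119.1554) = 120.7240

120.72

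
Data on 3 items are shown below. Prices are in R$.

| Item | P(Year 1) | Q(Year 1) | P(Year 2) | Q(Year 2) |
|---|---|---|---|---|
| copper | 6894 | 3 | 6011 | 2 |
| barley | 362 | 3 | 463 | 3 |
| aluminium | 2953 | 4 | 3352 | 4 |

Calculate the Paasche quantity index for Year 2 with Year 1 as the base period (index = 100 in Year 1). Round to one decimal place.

Paasche quantity index uses current-period prices as weights.
ΣP(Year 2)·Q(Year 2) = 6011×2 + 463×3 + 3352×4 = 12022 + 1389 + 13408 = 26819
ΣP(Year 2)·Q(Year 1) = 6011×3 + 463×3 + 3352×4 = 18033 + 1389 + 13408 = 32830
Index = 26819 / 32830 × 100 = 81.6905

81.7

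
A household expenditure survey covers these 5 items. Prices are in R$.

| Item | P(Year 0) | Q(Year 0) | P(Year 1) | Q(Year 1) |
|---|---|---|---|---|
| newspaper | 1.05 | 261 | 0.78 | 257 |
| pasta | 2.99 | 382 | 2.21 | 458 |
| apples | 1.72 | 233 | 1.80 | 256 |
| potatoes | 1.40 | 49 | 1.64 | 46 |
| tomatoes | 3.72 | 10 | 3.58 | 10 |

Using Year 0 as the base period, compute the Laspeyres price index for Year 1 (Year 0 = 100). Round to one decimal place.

82.3

Laspeyres price index uses base-period quantities as weights.
ΣP(Year 1)·Q(Year 0) = 0.78×261 + 2.21×382 + 1.80×233 + 1.64×49 + 3.58×10 = 203.58 + 844.22 + 419.4 + 80.36 + 35.8 = 1583.36
ΣP(Year 0)·Q(Year 0) = 1.05×261 + 2.99×382 + 1.72×233 + 1.40×49 + 3.72×10 = 274.05 + 1142.18 + 400.76 + 68.6 + 37.2 = 1922.79
Index = 1583.36 / 1922.79 × 100 = 82.3470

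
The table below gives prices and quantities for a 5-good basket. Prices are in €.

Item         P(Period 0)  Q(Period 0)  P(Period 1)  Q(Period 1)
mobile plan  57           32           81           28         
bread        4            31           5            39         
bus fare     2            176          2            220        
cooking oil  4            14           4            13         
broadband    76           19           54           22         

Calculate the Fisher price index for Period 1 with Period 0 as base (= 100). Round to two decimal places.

Laspeyres component (base-period weights):
ΣP(Period 1)Q(Period 0) = 81×32 + 5×31 + 2×176 + 4×14 + 54×19 = 2592 + 155 + 352 + 56 + 1026 = 4181
ΣP(Period 0)Q(Period 0) = 57×32 + 4×31 + 2×176 + 4×14 + 76×19 = 1824 + 124 + 352 + 56 + 1444 = 3800
L = 4181 / 3800 × 100 = 110.0263
Paasche component (current-period weights):
ΣP(Period 1)Q(Period 1) = 81×28 + 5×39 + 2×220 + 4×13 + 54×22 = 2268 + 195 + 440 + 52 + 1188 = 4143
ΣP(Period 0)Q(Period 1) = 57×28 + 4×39 + 2×220 + 4×13 + 76×22 = 1596 + 156 + 440 + 52 + 1672 = 3916
P = 4143 / 3916 × 100 = 105.7967
Fisher = √(L × P) = √(110.0263 × 105.7967) = 107.8908

107.89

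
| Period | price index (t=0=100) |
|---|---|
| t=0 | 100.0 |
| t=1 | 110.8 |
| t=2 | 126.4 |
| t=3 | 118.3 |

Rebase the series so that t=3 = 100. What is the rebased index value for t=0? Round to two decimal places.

Rebased(t=0) = 100.0 / 118.3 × 100 = 84.5309

84.53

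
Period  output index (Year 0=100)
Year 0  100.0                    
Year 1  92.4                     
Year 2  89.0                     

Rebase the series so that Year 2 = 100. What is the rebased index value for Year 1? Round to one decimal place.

Rebased(Year 1) = 92.4 / 89.0 × 100 = 103.8202

103.8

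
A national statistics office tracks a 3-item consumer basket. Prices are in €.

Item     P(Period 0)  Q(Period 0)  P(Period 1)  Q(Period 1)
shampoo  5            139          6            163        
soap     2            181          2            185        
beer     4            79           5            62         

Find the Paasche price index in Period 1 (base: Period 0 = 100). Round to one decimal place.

115.7

Paasche price index uses current-period quantities as weights.
ΣP(Period 1)·Q(Period 1) = 6×163 + 2×185 + 5×62 = 978 + 370 + 310 = 1658
ΣP(Period 0)·Q(Period 1) = 5×163 + 2×185 + 4×62 = 815 + 370 + 248 = 1433
Index = 1658 / 1433 × 100 = 115.7013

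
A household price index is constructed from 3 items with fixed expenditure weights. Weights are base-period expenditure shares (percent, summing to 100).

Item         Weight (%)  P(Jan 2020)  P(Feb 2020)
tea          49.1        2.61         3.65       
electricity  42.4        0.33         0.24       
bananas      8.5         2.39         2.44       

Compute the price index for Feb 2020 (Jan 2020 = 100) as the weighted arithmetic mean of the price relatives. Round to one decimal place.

tea: 49.1 × (3.65/2.61) = 49.1 × 1.398467 = 68.6648
electricity: 42.4 × (0.24/0.33) = 42.4 × 0.727273 = 30.8364
bananas: 8.5 × (2.44/2.39) = 8.5 × 1.020921 = 8.6778
Index = Σ wᵢ·(p₁ᵢ/p₀ᵢ) = 68.6648 + 30.8364 + 8.6778 = 108.1789

108.2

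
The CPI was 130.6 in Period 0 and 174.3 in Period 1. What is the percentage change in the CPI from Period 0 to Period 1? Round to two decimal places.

Change = (174.3 − 130.6) / 130.6 × 100
       = 43.7 / 130.6 × 100 = 33.4609%

33.46%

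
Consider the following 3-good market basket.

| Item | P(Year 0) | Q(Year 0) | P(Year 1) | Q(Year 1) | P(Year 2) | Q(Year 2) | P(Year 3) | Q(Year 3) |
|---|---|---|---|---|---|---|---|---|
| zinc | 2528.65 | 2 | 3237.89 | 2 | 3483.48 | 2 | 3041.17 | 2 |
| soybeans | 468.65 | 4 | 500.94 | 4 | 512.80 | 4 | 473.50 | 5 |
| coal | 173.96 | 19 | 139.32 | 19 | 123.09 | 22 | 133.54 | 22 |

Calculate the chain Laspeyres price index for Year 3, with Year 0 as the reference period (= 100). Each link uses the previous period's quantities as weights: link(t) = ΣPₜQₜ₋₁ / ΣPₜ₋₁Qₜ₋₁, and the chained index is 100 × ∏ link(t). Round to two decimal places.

103.26

Link Year 0→Year 1:
ΣP(Year 1)Q(Year 0) = 3237.89×2 + 500.94×4 + 139.32×19 = 6475.78 + 2003.76 + 2647.08 = 11126.62
ΣP(Year 0)Q(Year 0) = 2528.65×2 + 468.65×4 + 173.96×19 = 5057.3 + 1874.6 + 3305.24 = 10237.14
link = 11126.62/10237.14 = 1.086888
Link Year 1→Year 2:
ΣP(Year 2)Q(Year 1) = 3483.48×2 + 512.80×4 + 123.09×19 = 6966.96 + 2051.2 + 2338.71 = 11356.87
ΣP(Year 1)Q(Year 1) = 3237.89×2 + 500.94×4 + 139.32×19 = 6475.78 + 2003.76 + 2647.08 = 11126.62
link = 11356.87/11126.62 = 1.020694
Link Year 2→Year 3:
ΣP(Year 3)Q(Year 2) = 3041.17×2 + 473.50×4 + 133.54×22 = 6082.34 + 1894 + 2937.88 = 10914.22
ΣP(Year 2)Q(Year 2) = 3483.48×2 + 512.80×4 + 123.09×22 = 6966.96 + 2051.2 + 2707.98 = 11726.14
link = 10914.22/11726.14 = 0.930760
Chained index = 100 × 1.086888 × 1.020694 × 0.930760 = 103.2566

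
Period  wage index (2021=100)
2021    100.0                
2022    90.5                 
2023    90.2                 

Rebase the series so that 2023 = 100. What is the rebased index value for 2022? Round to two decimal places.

Rebased(2022) = 90.5 / 90.2 × 100 = 100.3326

100.33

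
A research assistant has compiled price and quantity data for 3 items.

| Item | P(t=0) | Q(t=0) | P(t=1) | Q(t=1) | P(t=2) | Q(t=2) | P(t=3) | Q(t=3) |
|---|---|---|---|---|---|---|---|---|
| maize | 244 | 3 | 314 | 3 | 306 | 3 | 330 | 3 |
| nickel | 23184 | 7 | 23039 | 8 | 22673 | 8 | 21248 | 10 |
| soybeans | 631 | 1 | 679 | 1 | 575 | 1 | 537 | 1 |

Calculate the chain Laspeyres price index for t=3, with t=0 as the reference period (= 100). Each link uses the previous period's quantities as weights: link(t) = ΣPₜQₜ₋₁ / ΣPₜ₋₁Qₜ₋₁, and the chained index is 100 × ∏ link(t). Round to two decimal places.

Link t=0→t=1:
ΣP(t=1)Q(t=0) = 314×3 + 23039×7 + 679×1 = 942 + 161273 + 679 = 162894
ΣP(t=0)Q(t=0) = 244×3 + 23184×7 + 631×1 = 732 + 162288 + 631 = 163651
link = 162894/163651 = 0.995374
Link t=1→t=2:
ΣP(t=2)Q(t=1) = 306×3 + 22673×8 + 575×1 = 918 + 181384 + 575 = 182877
ΣP(t=1)Q(t=1) = 314×3 + 23039×8 + 679×1 = 942 + 184312 + 679 = 185933
link = 182877/185933 = 0.983564
Link t=2→t=3:
ΣP(t=3)Q(t=2) = 330×3 + 21248×8 + 537×1 = 990 + 169984 + 537 = 171511
ΣP(t=2)Q(t=2) = 306×3 + 22673×8 + 575×1 = 918 + 181384 + 575 = 182877
link = 171511/182877 = 0.937849
Chained index = 100 × 0.995374 × 0.983564 × 0.937849 = 91.8168

91.82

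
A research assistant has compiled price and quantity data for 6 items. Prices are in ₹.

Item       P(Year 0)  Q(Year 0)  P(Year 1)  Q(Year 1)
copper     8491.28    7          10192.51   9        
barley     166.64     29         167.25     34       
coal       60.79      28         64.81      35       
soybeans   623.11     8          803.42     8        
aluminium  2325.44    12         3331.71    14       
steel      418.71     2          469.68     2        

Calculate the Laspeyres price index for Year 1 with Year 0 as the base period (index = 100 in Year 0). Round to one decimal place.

Laspeyres price index uses base-period quantities as weights.
ΣP(Year 1)·Q(Year 0) = 10192.51×7 + 167.25×29 + 64.81×28 + 803.42×8 + 3331.71×12 + 469.68×2 = 71347.57 + 4850.25 + 1814.68 + 6427.36 + 39980.52 + 939.36 = 125359.74
ΣP(Year 0)·Q(Year 0) = 8491.28×7 + 166.64×29 + 60.79×28 + 623.11×8 + 2325.44×12 + 418.71×2 = 59438.96 + 4832.56 + 1702.12 + 4984.88 + 27905.28 + 837.42 = 99701.22
Index = 125359.74 / 99701.22 × 100 = 125.7354

125.7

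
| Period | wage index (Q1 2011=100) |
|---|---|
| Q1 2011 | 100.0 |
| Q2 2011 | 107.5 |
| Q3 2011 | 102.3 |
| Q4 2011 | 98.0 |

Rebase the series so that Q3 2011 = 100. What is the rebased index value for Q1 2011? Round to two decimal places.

97.75

Rebased(Q1 2011) = 100.0 / 102.3 × 100 = 97.7517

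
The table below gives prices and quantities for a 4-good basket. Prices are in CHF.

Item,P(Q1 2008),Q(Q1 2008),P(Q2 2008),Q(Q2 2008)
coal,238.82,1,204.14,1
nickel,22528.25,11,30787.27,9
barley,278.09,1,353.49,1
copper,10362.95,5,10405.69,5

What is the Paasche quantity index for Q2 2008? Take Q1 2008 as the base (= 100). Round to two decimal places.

84.26

Paasche quantity index uses current-period prices as weights.
ΣP(Q2 2008)·Q(Q2 2008) = 204.14×1 + 30787.27×9 + 353.49×1 + 10405.69×5 = 204.14 + 277085.43 + 353.49 + 52028.45 = 329671.51
ΣP(Q2 2008)·Q(Q1 2008) = 204.14×1 + 30787.27×11 + 353.49×1 + 10405.69×5 = 204.14 + 338659.97 + 353.49 + 52028.45 = 391246.05
Index = 329671.51 / 391246.05 × 100 = 84.2619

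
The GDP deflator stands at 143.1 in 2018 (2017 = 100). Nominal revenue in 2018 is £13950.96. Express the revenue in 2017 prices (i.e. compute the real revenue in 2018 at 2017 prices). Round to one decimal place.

9749.1

Real = Nominal ÷ (Index/100) = 13950.96 ÷ (143.1/100)
     = 13950.96 ÷ 1.431 = 9749.0985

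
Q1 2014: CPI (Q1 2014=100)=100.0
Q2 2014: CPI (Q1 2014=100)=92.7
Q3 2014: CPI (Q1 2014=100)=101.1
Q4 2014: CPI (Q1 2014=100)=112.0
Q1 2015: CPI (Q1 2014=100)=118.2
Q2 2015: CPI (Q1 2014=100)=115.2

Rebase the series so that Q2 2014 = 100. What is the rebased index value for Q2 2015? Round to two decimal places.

124.27

Rebased(Q2 2015) = 115.2 / 92.7 × 100 = 124.2718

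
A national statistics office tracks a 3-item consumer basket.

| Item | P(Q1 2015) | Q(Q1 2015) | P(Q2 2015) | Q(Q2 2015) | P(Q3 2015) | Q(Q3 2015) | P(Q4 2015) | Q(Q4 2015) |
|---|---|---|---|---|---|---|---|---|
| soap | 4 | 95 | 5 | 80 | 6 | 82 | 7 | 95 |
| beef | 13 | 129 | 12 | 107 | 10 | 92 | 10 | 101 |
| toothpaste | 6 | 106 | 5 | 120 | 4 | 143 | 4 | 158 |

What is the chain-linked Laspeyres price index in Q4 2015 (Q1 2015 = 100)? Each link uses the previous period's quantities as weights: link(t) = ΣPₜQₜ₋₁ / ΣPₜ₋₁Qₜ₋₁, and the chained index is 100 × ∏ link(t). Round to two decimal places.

87.74

Link Q1 2015→Q2 2015:
ΣP(Q2 2015)Q(Q1 2015) = 5×95 + 12×129 + 5×106 = 475 + 1548 + 530 = 2553
ΣP(Q1 2015)Q(Q1 2015) = 4×95 + 13×129 + 6×106 = 380 + 1677 + 636 = 2693
link = 2553/2693 = 0.948013
Link Q2 2015→Q3 2015:
ΣP(Q3 2015)Q(Q2 2015) = 6×80 + 10×107 + 4×120 = 480 + 1070 + 480 = 2030
ΣP(Q2 2015)Q(Q2 2015) = 5×80 + 12×107 + 5×120 = 400 + 1284 + 600 = 2284
link = 2030/2284 = 0.888792
Link Q3 2015→Q4 2015:
ΣP(Q4 2015)Q(Q3 2015) = 7×82 + 10×92 + 4×143 = 574 + 920 + 572 = 2066
ΣP(Q3 2015)Q(Q3 2015) = 6×82 + 10×92 + 4×143 = 492 + 920 + 572 = 1984
link = 2066/1984 = 1.041331
Chained index = 100 × 0.948013 × 0.888792 × 1.041331 = 87.7411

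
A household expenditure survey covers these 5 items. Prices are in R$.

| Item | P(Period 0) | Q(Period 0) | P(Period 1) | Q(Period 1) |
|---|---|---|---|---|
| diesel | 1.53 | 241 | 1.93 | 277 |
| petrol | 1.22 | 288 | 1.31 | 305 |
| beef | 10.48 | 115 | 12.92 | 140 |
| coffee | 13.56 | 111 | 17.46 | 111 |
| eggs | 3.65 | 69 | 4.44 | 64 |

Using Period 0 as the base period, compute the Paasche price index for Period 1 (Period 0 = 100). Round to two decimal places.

124.07

Paasche price index uses current-period quantities as weights.
ΣP(Period 1)·Q(Period 1) = 1.93×277 + 1.31×305 + 12.92×140 + 17.46×111 + 4.44×64 = 534.61 + 399.55 + 1808.8 + 1938.06 + 284.16 = 4965.18
ΣP(Period 0)·Q(Period 1) = 1.53×277 + 1.22×305 + 10.48×140 + 13.56×111 + 3.65×64 = 423.81 + 372.1 + 1467.2 + 1505.16 + 233.6 = 4001.87
Index = 4965.18 / 4001.87 × 100 = 124.0715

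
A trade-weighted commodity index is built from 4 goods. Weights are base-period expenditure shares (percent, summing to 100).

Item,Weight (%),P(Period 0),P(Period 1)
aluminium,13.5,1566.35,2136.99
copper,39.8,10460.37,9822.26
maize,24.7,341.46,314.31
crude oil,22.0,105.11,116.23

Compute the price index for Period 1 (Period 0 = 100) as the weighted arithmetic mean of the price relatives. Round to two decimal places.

102.85

aluminium: 13.5 × (2136.99/1566.35) = 13.5 × 1.364312 = 18.4182
copper: 39.8 × (9822.26/10460.37) = 39.8 × 0.938997 = 37.3721
maize: 24.7 × (314.31/341.46) = 24.7 × 0.920488 = 22.7361
crude oil: 22.0 × (116.23/105.11) = 22.0 × 1.105794 = 24.3275
Index = Σ wᵢ·(p₁ᵢ/p₀ᵢ) = 18.4182 + 37.3721 + 22.7361 + 24.3275 = 102.8538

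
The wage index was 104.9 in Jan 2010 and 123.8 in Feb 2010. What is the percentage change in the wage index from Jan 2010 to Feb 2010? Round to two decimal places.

Change = (123.8 − 104.9) / 104.9 × 100
       = 18.9 / 104.9 × 100 = 18.0172%

18.02%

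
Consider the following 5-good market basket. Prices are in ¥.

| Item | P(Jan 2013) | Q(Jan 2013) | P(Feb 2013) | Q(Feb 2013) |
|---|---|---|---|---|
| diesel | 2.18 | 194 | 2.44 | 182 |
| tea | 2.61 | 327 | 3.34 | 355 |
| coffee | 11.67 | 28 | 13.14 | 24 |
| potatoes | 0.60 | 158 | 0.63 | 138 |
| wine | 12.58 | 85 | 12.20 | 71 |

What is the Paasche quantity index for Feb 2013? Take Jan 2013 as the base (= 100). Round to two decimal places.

Paasche quantity index uses current-period prices as weights.
ΣP(Feb 2013)·Q(Feb 2013) = 2.44×182 + 3.34×355 + 13.14×24 + 0.63×138 + 12.20×71 = 444.08 + 1185.7 + 315.36 + 86.94 + 866.2 = 2898.28
ΣP(Feb 2013)·Q(Jan 2013) = 2.44×194 + 3.34×327 + 13.14×28 + 0.63×158 + 12.20×85 = 473.36 + 1092.18 + 367.92 + 99.54 + 1037 = 3070
Index = 2898.28 / 3070 × 100 = 94.4065

94.41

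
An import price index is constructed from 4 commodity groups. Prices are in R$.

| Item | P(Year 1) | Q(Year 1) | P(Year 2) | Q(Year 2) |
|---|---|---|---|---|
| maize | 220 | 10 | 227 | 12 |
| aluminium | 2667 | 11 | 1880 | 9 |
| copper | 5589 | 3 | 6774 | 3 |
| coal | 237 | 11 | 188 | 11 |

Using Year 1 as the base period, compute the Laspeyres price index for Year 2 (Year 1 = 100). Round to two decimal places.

Laspeyres price index uses base-period quantities as weights.
ΣP(Year 2)·Q(Year 1) = 227×10 + 1880×11 + 6774×3 + 188×11 = 2270 + 20680 + 20322 + 2068 = 45340
ΣP(Year 1)·Q(Year 1) = 220×10 + 2667×11 + 5589×3 + 237×11 = 2200 + 29337 + 16767 + 2607 = 50911
Index = 45340 / 50911 × 100 = 89.0574

89.06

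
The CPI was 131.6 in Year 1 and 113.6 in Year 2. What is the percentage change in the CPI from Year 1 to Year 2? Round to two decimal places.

-13.68%

Change = (113.6 − 131.6) / 131.6 × 100
       = -18.0 / 131.6 × 100 = -13.6778%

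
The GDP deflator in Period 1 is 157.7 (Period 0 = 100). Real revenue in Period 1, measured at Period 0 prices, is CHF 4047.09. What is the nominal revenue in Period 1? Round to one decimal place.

6382.3

Nominal = Real × (Index/100) = 4047.09 × (157.7/100)
        = 4047.09 × 1.577 = 6382.2609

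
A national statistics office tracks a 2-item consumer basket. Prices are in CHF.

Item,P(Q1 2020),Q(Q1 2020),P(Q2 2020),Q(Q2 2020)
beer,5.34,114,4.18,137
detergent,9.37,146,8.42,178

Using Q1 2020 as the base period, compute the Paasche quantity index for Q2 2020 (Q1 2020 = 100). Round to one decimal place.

121.4

Paasche quantity index uses current-period prices as weights.
ΣP(Q2 2020)·Q(Q2 2020) = 4.18×137 + 8.42×178 = 572.66 + 1498.76 = 2071.42
ΣP(Q2 2020)·Q(Q1 2020) = 4.18×114 + 8.42×146 = 476.52 + 1229.32 = 1705.84
Index = 2071.42 / 1705.84 × 100 = 121.4311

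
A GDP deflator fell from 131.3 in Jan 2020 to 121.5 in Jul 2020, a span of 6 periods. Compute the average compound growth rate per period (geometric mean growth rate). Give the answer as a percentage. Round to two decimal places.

Growth factor = (121.5/131.3)^(1/6) = (0.925362)^(1/6) = 0.987155
Growth rate = 0.987155 − 1 = -0.012845 = -1.2845%

-1.28%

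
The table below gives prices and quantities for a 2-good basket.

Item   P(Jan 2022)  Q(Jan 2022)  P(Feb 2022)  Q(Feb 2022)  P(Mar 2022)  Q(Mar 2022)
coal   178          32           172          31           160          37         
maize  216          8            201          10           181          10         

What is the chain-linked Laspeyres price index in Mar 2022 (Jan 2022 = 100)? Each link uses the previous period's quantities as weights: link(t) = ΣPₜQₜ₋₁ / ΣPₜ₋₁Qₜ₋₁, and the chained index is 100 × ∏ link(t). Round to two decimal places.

88.33

Link Jan 2022→Feb 2022:
ΣP(Feb 2022)Q(Jan 2022) = 172×32 + 201×8 = 5504 + 1608 = 7112
ΣP(Jan 2022)Q(Jan 2022) = 178×32 + 216×8 = 5696 + 1728 = 7424
link = 7112/7424 = 0.957974
Link Feb 2022→Mar 2022:
ΣP(Mar 2022)Q(Feb 2022) = 160×31 + 181×10 = 4960 + 1810 = 6770
ΣP(Feb 2022)Q(Feb 2022) = 172×31 + 201×10 = 5332 + 2010 = 7342
link = 6770/7342 = 0.922092
Chained index = 100 × 0.957974 × 0.922092 = 88.3340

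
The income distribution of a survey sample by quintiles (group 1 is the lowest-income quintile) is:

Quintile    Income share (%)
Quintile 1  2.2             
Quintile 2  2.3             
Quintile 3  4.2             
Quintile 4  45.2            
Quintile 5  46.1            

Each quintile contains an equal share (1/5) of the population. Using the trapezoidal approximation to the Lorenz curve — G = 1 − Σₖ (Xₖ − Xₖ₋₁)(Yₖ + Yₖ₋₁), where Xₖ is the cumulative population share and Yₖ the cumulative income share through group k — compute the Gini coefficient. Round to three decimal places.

Cumulative income shares Yₖ: 0.0220, 0.0450, 0.0870, 0.5390, 1.0000
Σ (Xₖ−Xₖ₋₁)(Yₖ+Yₖ₋₁) = (1/5)(0.0220+0.0000) + (1/5)(0.0450+0.0220) + (1/5)(0.0870+0.0450) + (1/5)(0.5390+0.0870) + (1/5)(1.0000+0.5390)
  = 0.0044 + 0.0134 + 0.0264 + 0.1252 + 0.3078 = 0.4772
G = 1 − 0.4772 = 0.5228

0.523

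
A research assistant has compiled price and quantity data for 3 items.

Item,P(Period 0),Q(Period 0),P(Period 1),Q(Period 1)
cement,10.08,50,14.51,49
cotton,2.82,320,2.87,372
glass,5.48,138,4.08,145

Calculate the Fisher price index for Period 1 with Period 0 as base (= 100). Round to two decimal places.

Laspeyres component (base-period weights):
ΣP(Period 1)Q(Period 0) = 14.51×50 + 2.87×320 + 4.08×138 = 725.5 + 918.4 + 563.04 = 2206.94
ΣP(Period 0)Q(Period 0) = 10.08×50 + 2.82×320 + 5.48×138 = 504 + 902.4 + 756.24 = 2162.64
L = 2206.94 / 2162.64 × 100 = 102.0484
Paasche component (current-period weights):
ΣP(Period 1)Q(Period 1) = 14.51×49 + 2.87×372 + 4.08×145 = 710.99 + 1067.64 + 591.6 = 2370.23
ΣP(Period 0)Q(Period 1) = 10.08×49 + 2.82×372 + 5.48×145 = 493.92 + 1049.04 + 794.6 = 2337.56
P = 2370.23 / 2337.56 × 100 = 101.3976
Fisher = √(L × P) = √(102.0484 × 101.3976) = 101.7225

101.72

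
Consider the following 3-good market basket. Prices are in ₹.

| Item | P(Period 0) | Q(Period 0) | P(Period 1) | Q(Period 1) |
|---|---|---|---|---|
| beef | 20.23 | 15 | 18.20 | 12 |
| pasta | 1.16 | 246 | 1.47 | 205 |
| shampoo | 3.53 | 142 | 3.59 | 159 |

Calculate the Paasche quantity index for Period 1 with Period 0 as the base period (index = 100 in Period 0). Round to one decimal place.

95.3

Paasche quantity index uses current-period prices as weights.
ΣP(Period 1)·Q(Period 1) = 18.20×12 + 1.47×205 + 3.59×159 = 218.4 + 301.35 + 570.81 = 1090.56
ΣP(Period 1)·Q(Period 0) = 18.20×15 + 1.47×246 + 3.59×142 = 273 + 361.62 + 509.78 = 1144.4
Index = 1090.56 / 1144.4 × 100 = 95.2954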